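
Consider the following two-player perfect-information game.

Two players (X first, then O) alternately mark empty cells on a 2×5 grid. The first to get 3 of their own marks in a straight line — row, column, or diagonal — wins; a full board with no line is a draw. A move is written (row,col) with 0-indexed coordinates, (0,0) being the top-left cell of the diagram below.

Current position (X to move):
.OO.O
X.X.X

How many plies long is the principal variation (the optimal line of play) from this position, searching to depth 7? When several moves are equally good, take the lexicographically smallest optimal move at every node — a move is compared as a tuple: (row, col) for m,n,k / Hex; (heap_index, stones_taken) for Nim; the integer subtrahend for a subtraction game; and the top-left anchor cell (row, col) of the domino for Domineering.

[.OO.O/X.X.X] X move#1: (0,0):-1/XOO.O/X.X.X, (0,3):-1/.OOXO/X.X.X, (1,1):+1/.OO.O/XXX.X*, (1,3):+1/.OO.O/X.XXX
[.OO.O/XXX.X] end (terminal -1, O#2); searched .OO.O/X.X.X to 7

PV length from [.OO.O/X.X.X]: 1 ply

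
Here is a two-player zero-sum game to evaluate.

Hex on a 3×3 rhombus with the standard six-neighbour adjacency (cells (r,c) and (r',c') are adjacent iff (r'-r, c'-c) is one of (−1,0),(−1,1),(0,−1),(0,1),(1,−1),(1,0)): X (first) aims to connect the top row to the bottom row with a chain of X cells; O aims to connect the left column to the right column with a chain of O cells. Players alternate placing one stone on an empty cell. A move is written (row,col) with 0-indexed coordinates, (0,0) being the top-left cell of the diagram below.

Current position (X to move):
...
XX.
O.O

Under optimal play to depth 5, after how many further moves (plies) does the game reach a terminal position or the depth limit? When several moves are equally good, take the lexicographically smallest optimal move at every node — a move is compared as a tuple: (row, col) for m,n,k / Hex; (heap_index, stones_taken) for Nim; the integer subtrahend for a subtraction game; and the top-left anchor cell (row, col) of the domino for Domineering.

PV length from [.../XX./O.O]: 3 plies

[.../XX./O.O] X move#1: (0,0):-1/X../XX./O.O, (0,1):-1/.X./XX./O.O, (0,2):-1/..X/XX./O.O, (1,2):-1/.../XXX/O.O, (2,1):+1/.../XX./OXO*
[.../XX./OXO] O move#2: (0,0):-1/O../XX./OXO*, (0,1):-1/.O./XX./OXO, (0,2):-1/..O/XX./OXO, (1,2):-1/.../XXO/OXO
[O../XX./OXO] X move#3: (0,1):+1/OX./XX./OXO*, (0,2):+1/O.X/XX./OXO, (1,2):+1/O../XXX/OXO
[OX./XX./OXO] end (terminal -1, O#4); searched .../XX./O.O to 5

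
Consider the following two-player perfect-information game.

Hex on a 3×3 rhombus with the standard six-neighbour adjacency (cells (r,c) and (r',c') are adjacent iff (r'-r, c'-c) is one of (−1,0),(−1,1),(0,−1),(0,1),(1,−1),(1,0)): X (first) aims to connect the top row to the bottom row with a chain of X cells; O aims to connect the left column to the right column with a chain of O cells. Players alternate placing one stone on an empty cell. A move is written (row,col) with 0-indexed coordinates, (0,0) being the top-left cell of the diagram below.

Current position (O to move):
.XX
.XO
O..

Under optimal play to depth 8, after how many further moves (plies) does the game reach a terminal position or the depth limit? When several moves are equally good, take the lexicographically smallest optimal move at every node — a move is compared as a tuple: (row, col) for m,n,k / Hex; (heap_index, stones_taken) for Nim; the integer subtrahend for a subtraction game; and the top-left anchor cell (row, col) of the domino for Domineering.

[.XX/.XO/O..] O move#1: (0,0):-1/OXX/.XO/O.., (1,0):-1/.XX/OXO/O.., (2,1):+1/.XX/.XO/OO.*, (2,2):-1/.XX/.XO/O.O
[.XX/.XO/OO.] end (terminal -1, X#2); searched .XX/.XO/O.. to 8

PV length from [.XX/.XO/O..]: 1 ply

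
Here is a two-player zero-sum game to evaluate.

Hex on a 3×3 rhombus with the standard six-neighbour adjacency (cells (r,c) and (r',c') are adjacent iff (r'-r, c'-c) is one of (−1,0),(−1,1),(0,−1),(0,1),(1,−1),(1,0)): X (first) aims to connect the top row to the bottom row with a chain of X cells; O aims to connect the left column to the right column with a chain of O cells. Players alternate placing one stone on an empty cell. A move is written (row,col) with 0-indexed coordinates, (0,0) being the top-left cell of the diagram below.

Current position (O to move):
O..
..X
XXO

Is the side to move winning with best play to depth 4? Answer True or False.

O winning at [O../..X/XXO]: False

[O../..X/XXO] O move#1: (0,1):-1/OO./..X/XXO*, (0,2):-1/O.O/..X/XXO, (1,0):-1/O../O.X/XXO, (1,1):-1/O../.OX/XXO
[OO./..X/XXO] X move#2: (0,2):+1/OOX/..X/XXO*, (1,0):-1/OO./X.X/XXO, (1,1):-1/OO./.XX/XXO
[OOX/..X/XXO] end (terminal -1, O#3); searched O../..X/XXO to 4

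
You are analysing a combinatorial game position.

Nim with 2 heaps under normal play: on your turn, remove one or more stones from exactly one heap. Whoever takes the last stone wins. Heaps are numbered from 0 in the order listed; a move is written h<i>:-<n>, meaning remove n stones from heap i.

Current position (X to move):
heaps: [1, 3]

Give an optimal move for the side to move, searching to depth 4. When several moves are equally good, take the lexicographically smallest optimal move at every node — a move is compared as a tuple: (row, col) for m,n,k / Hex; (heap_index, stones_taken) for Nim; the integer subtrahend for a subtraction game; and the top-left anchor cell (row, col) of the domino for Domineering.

X's best at [(1,3)]: h1:-2

ply 1, X at (1,3) | h0:-1=-1→(0,3); h1:-1=-1→(1,2); h1:-2=+1→(1,1)*; h1:-3=-1→(1,0)
ply 2, O at (1,1) | h0:-1=-1→(0,1)*; h1:-1=-1→(1,0)
ply 3, X at (0,1) | h1:-1=+1→(0,0)*
ply 4: (0,0) is terminal -1 (O); from (1,3) depth 4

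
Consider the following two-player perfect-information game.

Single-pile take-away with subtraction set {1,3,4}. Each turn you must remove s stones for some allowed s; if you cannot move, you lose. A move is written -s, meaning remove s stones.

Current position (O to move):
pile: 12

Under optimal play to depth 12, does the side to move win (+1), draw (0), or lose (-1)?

value(12, O) = +1

[12] O move#1: -1:-1/11, -3:+1/9*, -4:-1/8
[9] X move#2: -1:-1/8*, -3:-1/6, -4:-1/5
[8] O move#3: -1:+1/7*, -3:-1/5, -4:-1/4
[7] X move#4: -1:-1/6*, -3:-1/4, -4:-1/3
[6] O move#5: -1:-1/5, -3:-1/3, -4:+1/2*
[2] X move#6: -1:-1/1*
[1] O move#7: -1:+1/0*
[0] end (terminal -1, X#8); searched 12 to 12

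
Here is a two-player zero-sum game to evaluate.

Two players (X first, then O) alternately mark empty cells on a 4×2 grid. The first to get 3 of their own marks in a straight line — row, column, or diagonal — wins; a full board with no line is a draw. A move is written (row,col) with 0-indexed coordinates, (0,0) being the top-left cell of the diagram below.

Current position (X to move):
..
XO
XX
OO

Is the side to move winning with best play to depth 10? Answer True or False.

[../XO/XX/OO] X move#1: (0,0):+1/X./XO/XX/OO*, (0,1):+0/.X/XO/XX/OO
[X./XO/XX/OO] end (terminal -1, O#2); searched ../XO/XX/OO to 10

X winning at [../XO/XX/OO]: True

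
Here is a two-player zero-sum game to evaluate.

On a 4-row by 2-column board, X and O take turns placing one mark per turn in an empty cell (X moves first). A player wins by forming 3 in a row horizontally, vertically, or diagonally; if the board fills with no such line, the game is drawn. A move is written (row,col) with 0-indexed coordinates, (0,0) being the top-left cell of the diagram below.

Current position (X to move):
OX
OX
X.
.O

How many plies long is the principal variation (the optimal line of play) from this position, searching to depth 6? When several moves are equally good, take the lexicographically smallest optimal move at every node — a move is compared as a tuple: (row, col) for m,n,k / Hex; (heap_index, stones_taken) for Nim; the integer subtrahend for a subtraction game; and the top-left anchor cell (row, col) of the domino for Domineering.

PV length from [OX/OX/X./.O]: 1 ply

p1 X@[OX/OX/X./.O]: (2,1)[OX/OX/XX/.O]+1* (3,0)[OX/OX/X./XO]+0
p2 O@[OX/OX/XX/.O] terminal -1; root [OX/OX/X./.O] d6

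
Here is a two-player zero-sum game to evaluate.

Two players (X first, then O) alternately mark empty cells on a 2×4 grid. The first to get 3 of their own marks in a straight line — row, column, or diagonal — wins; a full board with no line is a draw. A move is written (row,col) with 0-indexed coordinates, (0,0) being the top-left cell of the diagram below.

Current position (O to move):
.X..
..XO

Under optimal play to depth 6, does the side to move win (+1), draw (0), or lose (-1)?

value(.X../..XO, O) = 0

ply 1, O at .X../..XO | (0,0)=+0→OX../..XO*; (0,2)=+0→.XO./..XO; (0,3)=+0→.X.O/..XO; (1,0)=-1→.X../O.XO; (1,1)=-1→.X../.OXO
ply 2, X at OX../..XO | (0,2)=+0→OXX./..XO*; (0,3)=+0→OX.X/..XO; (1,0)=+0→OX../X.XO; (1,1)=+0→OX../.XXO
ply 3, O at OXX./..XO | (0,3)=+0→OXXO/..XO*; (1,0)=-1→OXX./O.XO; (1,1)=-1→OXX./.OXO
ply 4, X at OXXO/..XO | (1,0)=+0→OXXO/X.XO*; (1,1)=+0→OXXO/.XXO
ply 5, O at OXXO/X.XO | (1,1)=+0→OXXO/XOXO*
ply 6: OXXO/XOXO is terminal +0 (X); from .X../..XO depth 6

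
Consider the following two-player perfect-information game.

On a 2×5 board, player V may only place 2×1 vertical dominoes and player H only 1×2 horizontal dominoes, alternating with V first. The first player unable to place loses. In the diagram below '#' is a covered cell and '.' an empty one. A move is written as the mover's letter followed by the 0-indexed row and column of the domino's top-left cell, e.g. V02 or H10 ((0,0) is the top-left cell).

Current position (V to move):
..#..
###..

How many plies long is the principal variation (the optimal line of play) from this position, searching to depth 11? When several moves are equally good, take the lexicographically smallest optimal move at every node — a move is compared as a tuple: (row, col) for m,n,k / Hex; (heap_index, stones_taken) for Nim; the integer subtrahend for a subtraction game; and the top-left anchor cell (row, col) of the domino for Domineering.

PV length from [..#../###..]: 3 plies

ply 1, V at ..#../###.. | V03=+1→..##./####.*; V04=+1→..#.#/###.#
ply 2, H at ..##./####. | H00=-1→####./####.*
ply 3, V at ####./####. | V04=+1→#####/#####*
ply 4: #####/##### is terminal -1 (H); from ..#../###.. depth 11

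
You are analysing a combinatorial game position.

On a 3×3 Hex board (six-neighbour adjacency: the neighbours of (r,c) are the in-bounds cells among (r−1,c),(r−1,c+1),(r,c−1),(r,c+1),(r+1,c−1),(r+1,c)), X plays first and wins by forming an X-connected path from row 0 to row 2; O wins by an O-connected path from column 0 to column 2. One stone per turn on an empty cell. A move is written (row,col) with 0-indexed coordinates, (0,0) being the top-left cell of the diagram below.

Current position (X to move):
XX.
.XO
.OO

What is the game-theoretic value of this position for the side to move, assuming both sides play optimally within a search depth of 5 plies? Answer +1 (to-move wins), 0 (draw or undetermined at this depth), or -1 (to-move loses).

value(XX./.XO/.OO, X) = +1

ply 1, X at XX./.XO/.OO | (0,2)=-1→XXX/.XO/.OO; (1,0)=-1→XX./XXO/.OO; (2,0)=+1→XX./.XO/XOO*
ply 2: XX./.XO/XOO is terminal -1 (O); from XX./.XO/.OO depth 5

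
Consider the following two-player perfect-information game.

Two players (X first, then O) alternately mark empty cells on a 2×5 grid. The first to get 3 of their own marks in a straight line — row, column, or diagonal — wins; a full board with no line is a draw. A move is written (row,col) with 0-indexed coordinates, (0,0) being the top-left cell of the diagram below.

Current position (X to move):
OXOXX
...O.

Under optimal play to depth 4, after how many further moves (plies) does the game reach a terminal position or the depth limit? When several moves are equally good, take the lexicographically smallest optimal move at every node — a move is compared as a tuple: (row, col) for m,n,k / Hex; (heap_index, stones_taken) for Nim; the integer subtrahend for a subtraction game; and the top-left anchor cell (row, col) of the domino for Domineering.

PV length from [OXOXX/...O.]: 4 plies

p1 X@[OXOXX/...O.]: (1,0)[OXOXX/X..O.]-1 (1,1)[OXOXX/.X.O.]+0* (1,2)[OXOXX/..XO.]+0 (1,4)[OXOXX/...OX]+0
p2 O@[OXOXX/.X.O.]: (1,0)[OXOXX/OX.O.]+0* (1,2)[OXOXX/.XOO.]+0 (1,4)[OXOXX/.X.OO]+0
p3 X@[OXOXX/OX.O.]: (1,2)[OXOXX/OXXO.]+0* (1,4)[OXOXX/OX.OX]+0
p4 O@[OXOXX/OXXO.]: (1,4)[OXOXX/OXXOO]+0*
p5 X@[OXOXX/OXXOO] terminal +0; root [OXOXX/...O.] d4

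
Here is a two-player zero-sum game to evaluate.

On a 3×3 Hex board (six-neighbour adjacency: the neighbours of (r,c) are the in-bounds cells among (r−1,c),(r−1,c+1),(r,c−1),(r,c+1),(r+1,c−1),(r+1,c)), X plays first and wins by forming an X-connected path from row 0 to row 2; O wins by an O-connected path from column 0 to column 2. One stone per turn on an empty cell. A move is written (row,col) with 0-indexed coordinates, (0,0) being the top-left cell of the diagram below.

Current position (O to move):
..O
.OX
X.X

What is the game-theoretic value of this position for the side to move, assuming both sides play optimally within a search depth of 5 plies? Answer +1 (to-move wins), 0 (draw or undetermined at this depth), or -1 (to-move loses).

p1 O@[..O/.OX/X.X]: (0,0)[O.O/.OX/X.X]+1* (0,1)[.OO/.OX/X.X]+1 (1,0)[..O/OOX/X.X]+1 (2,1)[..O/.OX/XOX]-1
p2 X@[O.O/.OX/X.X]: (0,1)[OXO/.OX/X.X]-1* (1,0)[O.O/XOX/X.X]-1 (2,1)[O.O/.OX/XXX]-1
p3 O@[OXO/.OX/X.X]: (1,0)[OXO/OOX/X.X]+1* (2,1)[OXO/.OX/XOX]-1
p4 X@[OXO/OOX/X.X] terminal -1; root [..O/.OX/X.X] d5

value(..O/.OX/X.X, O) = +1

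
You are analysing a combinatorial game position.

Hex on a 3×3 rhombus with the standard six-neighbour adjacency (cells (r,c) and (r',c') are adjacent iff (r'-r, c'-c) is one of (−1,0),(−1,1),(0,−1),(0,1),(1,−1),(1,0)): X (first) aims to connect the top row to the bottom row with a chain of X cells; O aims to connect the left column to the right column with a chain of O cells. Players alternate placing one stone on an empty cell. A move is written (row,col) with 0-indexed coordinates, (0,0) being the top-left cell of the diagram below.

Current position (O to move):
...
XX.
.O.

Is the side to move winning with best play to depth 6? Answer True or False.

O winning at [.../XX./.O.]: True

p1 O@[.../XX./.O.]: (0,0)[O../XX./.O.]-1 (0,1)[.O./XX./.O.]-1 (0,2)[..O/XX./.O.]-1 (1,2)[.../XXO/.O.]-1 (2,0)[.../XX./OO.]+1* (2,2)[.../XX./.OO]-1
p2 X@[.../XX./OO.]: (0,0)[X../XX./OO.]-1* (0,1)[.X./XX./OO.]-1 (0,2)[..X/XX./OO.]-1 (1,2)[.../XXX/OO.]-1 (2,2)[.../XX./OOX]-1
p3 O@[X../XX./OO.]: (0,1)[XO./XX./OO.]+1* (0,2)[X.O/XX./OO.]+1 (1,2)[X../XXO/OO.]+1 (2,2)[X../XX./OOO]+1
p4 X@[XO./XX./OO.]: (0,2)[XOX/XX./OO.]-1* (1,2)[XO./XXX/OO.]-1 (2,2)[XO./XX./OOX]-1
p5 O@[XOX/XX./OO.]: (1,2)[XOX/XXO/OO.]+1* (2,2)[XOX/XX./OOO]+1
p6 X@[XOX/XXO/OO.] terminal -1; root [.../XX./.O.] d6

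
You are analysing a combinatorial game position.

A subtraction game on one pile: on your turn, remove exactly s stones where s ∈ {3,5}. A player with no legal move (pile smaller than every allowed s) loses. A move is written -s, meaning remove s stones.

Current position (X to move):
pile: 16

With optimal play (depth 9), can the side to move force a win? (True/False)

[16] X move#1: -3:-1/13*, -5:-1/11
[13] O move#2: -3:+1/10*, -5:+1/8
[10] X move#3: -3:-1/7*, -5:-1/5
[7] O move#4: -3:-1/4, -5:+1/2*
[2] end (terminal -1, X#5); searched 16 to 9

X winning at [16]: False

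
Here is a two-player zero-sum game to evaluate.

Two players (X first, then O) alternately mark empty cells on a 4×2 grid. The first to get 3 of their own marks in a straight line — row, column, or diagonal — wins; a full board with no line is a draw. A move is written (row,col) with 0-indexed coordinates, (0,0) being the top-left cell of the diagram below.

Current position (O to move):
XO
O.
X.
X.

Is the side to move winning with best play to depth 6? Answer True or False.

O winning at [XO/O./X./X.]: False

ply 1, O at XO/O./X./X. | (1,1)=+0→XO/OO/X./X.*; (2,1)=+0→XO/O./XO/X.; (3,1)=+0→XO/O./X./XO
ply 2, X at XO/OO/X./X. | (2,1)=+0→XO/OO/XX/X.*; (3,1)=-1→XO/OO/X./XX
ply 3, O at XO/OO/XX/X. | (3,1)=+0→XO/OO/XX/XO*
ply 4: XO/OO/XX/XO is terminal +0 (X); from XO/O./X./X. depth 6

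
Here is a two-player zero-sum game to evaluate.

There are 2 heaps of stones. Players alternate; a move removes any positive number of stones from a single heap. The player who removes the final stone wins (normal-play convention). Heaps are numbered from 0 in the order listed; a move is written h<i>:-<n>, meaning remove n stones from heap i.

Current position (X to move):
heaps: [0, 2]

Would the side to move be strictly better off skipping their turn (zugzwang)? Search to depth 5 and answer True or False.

[(0,2)] X move#1: h1:-1:-1/(0,1), h1:-2:+1/(0,0)*
[(0,0)] end (terminal -1, O#2); searched (0,2) to 5
pass branch (O moves first from the same position):
  | [(0,2)] O move#1: h1:-1:-1/(0,1), h1:-2:+1/(0,0)*
  | [(0,0)] end (terminal -1, X#2); searched (0,2) to 5
X moving scores +1; X passing scores -1

zugzwang((0,2), X) = False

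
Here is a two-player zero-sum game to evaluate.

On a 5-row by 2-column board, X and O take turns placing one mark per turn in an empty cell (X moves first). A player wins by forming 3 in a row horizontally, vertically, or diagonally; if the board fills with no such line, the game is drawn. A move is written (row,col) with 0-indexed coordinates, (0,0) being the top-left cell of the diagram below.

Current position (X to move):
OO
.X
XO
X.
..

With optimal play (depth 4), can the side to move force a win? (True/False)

[OO/.X/XO/X./..] X move#1: (1,0):+1/OO/XX/XO/X./..*, (3,1):+1/OO/.X/XO/XX/.., (4,0):+1/OO/.X/XO/X./X., (4,1):+1/OO/.X/XO/X./.X
[OO/XX/XO/X./..] end (terminal -1, O#2); searched OO/.X/XO/X./.. to 4

X winning at [OO/.X/XO/X./..]: True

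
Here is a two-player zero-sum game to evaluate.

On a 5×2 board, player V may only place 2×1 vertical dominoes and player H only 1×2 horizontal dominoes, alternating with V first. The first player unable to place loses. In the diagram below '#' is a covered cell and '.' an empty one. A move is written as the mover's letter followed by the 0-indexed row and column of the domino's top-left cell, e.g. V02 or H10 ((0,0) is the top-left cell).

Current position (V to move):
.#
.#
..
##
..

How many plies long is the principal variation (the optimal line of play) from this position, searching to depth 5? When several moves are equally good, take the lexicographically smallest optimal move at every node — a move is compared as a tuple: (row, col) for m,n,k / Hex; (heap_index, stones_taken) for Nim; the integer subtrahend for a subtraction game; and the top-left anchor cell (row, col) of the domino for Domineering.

ply 1, V at .#/.#/../##/.. | V00=-1→##/##/../##/..*; V10=-1→.#/##/#./##/..
ply 2, H at ##/##/../##/.. | H20=+1→##/##/##/##/..*; H40=+1→##/##/../##/##
ply 3: ##/##/##/##/.. is terminal -1 (V); from .#/.#/../##/.. depth 5

PV length from [.#/.#/../##/..]: 2 plies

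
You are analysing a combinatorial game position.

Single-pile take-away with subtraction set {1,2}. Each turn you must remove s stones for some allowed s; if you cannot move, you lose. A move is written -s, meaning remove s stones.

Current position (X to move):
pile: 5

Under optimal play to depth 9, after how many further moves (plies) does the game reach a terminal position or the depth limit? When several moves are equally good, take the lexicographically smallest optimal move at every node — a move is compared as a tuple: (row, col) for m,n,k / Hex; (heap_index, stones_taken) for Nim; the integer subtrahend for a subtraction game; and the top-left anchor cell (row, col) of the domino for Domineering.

[5] X move#1: -1:-1/4, -2:+1/3*
[3] O move#2: -1:-1/2*, -2:-1/1
[2] X move#3: -1:-1/1, -2:+1/0*
[0] end (terminal -1, O#4); searched 5 to 9

PV length from [5]: 3 plies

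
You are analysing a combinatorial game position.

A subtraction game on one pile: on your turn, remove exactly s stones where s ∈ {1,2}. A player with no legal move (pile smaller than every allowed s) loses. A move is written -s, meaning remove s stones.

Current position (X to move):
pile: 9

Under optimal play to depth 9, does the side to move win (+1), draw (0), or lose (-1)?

value(9, X) = -1

ply 1, X at 9 | -1=-1→8*; -2=-1→7
ply 2, O at 8 | -1=-1→7; -2=+1→6*
ply 3, X at 6 | -1=-1→5*; -2=-1→4
ply 4, O at 5 | -1=-1→4; -2=+1→3*
ply 5, X at 3 | -1=-1→2*; -2=-1→1
ply 6, O at 2 | -1=-1→1; -2=+1→0*
ply 7: 0 is terminal -1 (X); from 9 depth 9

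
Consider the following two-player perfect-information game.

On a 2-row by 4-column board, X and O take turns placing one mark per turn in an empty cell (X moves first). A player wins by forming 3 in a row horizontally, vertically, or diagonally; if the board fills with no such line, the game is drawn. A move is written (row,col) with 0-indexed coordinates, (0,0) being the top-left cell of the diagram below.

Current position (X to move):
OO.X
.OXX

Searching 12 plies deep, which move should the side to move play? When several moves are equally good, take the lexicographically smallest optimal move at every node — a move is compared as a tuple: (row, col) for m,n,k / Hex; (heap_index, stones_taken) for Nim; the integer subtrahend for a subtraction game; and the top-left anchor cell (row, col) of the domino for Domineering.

ply 1, X at OO.X/.OXX | (0,2)=+0→OOXX/.OXX*; (1,0)=-1→OO.X/XOXX
ply 2, O at OOXX/.OXX | (1,0)=+0→OOXX/OOXX*
ply 3: OOXX/OOXX is terminal +0 (X); from OO.X/.OXX depth 12

X's best at [OO.X/.OXX]: (0,2)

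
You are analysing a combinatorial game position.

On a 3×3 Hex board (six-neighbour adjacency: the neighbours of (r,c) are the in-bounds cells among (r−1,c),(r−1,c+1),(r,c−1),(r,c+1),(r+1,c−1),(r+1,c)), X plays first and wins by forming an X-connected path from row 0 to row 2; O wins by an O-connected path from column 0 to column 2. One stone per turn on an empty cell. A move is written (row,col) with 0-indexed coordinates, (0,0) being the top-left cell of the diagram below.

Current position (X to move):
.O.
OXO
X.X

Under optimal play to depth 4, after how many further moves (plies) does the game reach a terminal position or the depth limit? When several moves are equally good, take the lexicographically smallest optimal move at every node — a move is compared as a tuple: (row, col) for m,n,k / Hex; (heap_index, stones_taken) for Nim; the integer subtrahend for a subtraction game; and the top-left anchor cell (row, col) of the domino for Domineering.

PV length from [.O./OXO/X.X]: 1 ply

p1 X@[.O./OXO/X.X]: (0,0)[XO./OXO/X.X]-1 (0,2)[.OX/OXO/X.X]+1* (2,1)[.O./OXO/XXX]-1
p2 O@[.OX/OXO/X.X] terminal -1; root [.O./OXO/X.X] d4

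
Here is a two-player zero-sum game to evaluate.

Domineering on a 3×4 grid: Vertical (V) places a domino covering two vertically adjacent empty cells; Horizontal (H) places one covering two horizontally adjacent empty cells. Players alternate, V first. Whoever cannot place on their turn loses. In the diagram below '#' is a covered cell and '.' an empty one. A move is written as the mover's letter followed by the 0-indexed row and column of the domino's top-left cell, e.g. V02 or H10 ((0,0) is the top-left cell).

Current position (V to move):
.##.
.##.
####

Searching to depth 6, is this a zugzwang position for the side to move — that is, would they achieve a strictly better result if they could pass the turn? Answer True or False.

ply 1, V at .##./.##./#### | V00=+1→###./###./####*; V03=+1→.###/.###/####
ply 2: ###./###./#### is terminal -1 (H); from .##./.##./#### depth 6
pass branch (H moves first from the same position):
  | ply 1: .##./.##./#### is terminal -1 (H); from .##./.##./#### depth 6
V moving scores +1; V passing scores +1

zugzwang(.##./.##./####, V) = False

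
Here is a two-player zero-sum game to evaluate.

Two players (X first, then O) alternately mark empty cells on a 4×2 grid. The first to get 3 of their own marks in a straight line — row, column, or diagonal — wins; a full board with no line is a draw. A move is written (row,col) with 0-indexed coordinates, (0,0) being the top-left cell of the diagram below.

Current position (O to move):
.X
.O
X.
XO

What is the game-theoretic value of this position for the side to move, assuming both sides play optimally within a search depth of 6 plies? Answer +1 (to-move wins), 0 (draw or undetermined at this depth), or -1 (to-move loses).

p1 O@[.X/.O/X./XO]: (0,0)[OX/.O/X./XO]-1 (1,0)[.X/OO/X./XO]+0 (2,1)[.X/.O/XO/XO]+1*
p2 X@[.X/.O/XO/XO] terminal -1; root [.X/.O/X./XO] d6

value(.X/.O/X./XO, O) = +1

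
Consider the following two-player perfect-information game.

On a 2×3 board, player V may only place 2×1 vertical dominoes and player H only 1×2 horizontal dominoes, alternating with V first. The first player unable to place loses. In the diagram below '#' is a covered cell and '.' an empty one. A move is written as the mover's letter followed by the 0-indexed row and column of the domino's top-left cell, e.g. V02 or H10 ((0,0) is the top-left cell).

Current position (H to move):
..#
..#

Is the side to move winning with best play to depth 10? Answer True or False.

H winning at [..#/..#]: True

ply 1, H at ..#/..# | H00=+1→###/..#*; H10=+1→..#/###
ply 2: ###/..# is terminal -1 (V); from ..#/..# depth 10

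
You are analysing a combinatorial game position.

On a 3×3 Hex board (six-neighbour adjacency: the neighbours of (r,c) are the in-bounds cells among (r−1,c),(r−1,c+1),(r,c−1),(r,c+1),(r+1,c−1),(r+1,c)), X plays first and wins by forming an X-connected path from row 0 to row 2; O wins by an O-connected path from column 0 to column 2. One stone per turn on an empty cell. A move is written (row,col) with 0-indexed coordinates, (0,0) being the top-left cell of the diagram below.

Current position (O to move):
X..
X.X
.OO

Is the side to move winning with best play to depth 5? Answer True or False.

O winning at [X../X.X/.OO]: True

ply 1, O at X../X.X/.OO | (0,1)=-1→XO./X.X/.OO; (0,2)=-1→X.O/X.X/.OO; (1,1)=-1→X../XOX/.OO; (2,0)=+1→X../X.X/OOO*
ply 2: X../X.X/OOO is terminal -1 (X); from X../X.X/.OO depth 5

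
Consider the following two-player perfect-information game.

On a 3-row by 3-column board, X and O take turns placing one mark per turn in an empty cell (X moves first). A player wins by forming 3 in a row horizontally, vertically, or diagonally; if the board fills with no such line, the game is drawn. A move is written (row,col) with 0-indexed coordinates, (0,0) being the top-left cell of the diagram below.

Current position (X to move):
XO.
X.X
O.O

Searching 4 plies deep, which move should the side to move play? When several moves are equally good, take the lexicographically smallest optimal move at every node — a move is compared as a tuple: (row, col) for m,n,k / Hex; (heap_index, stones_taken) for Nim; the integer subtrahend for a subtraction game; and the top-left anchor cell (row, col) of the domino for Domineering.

p1 X@[XO./X.X/O.O]: (0,2)[XOX/X.X/O.O]-1 (1,1)[XO./XXX/O.O]+1* (2,1)[XO./X.X/OXO]+0
p2 O@[XO./XXX/O.O] terminal -1; root [XO./X.X/O.O] d4

X's best at [XO./X.X/O.O]: (1,1)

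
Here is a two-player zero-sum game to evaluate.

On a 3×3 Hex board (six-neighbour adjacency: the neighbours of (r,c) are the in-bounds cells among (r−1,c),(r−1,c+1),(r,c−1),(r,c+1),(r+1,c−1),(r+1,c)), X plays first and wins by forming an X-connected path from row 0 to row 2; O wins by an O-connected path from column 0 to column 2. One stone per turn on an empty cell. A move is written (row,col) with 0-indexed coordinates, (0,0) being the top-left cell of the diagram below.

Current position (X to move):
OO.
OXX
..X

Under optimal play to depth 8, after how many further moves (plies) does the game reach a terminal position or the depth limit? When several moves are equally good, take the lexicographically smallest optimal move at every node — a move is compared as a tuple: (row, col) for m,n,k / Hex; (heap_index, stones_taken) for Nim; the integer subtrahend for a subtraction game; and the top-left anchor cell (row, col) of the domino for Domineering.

PV length from [OO./OXX/..X]: 1 ply

p1 X@[OO./OXX/..X]: (0,2)[OOX/OXX/..X]+1* (2,0)[OO./OXX/X.X]-1 (2,1)[OO./OXX/.XX]-1
p2 O@[OOX/OXX/..X] terminal -1; root [OO./OXX/..X] d8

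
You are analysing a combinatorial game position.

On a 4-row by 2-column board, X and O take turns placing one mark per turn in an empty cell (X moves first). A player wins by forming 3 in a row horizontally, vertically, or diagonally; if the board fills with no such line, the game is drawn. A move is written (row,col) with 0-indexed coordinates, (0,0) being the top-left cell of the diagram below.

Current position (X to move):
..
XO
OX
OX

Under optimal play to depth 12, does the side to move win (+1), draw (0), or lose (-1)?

value(../XO/OX/OX, X) = 0

[../XO/OX/OX] X move#1: (0,0):+0/X./XO/OX/OX*, (0,1):+0/.X/XO/OX/OX
[X./XO/OX/OX] O move#2: (0,1):+0/XO/XO/OX/OX*
[XO/XO/OX/OX] end (terminal +0, X#3); searched ../XO/OX/OX to 12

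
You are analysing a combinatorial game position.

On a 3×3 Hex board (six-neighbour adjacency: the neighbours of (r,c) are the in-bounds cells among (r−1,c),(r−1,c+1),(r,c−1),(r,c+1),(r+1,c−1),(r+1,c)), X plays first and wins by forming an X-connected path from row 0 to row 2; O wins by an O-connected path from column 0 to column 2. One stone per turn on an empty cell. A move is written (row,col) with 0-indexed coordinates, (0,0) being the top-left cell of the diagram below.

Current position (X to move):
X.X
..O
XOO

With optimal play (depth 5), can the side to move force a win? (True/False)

X winning at [X.X/..O/XOO]: True

[X.X/..O/XOO] X move#1: (0,1):+1/XXX/..O/XOO*, (1,0):+1/X.X/X.O/XOO, (1,1):+1/X.X/.XO/XOO
[XXX/..O/XOO] O move#2: (1,0):-1/XXX/O.O/XOO*, (1,1):-1/XXX/.OO/XOO
[XXX/O.O/XOO] X move#3: (1,1):+1/XXX/OXO/XOO*
[XXX/OXO/XOO] end (terminal -1, O#4); searched X.X/..O/XOO to 5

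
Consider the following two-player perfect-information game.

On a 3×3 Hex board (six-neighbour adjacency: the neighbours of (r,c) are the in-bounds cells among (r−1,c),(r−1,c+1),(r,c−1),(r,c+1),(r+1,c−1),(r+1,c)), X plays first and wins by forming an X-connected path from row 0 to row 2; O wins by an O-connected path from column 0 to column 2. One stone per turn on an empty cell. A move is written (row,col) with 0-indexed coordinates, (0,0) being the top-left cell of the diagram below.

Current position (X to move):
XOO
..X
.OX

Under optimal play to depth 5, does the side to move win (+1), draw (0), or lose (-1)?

[XOO/..X/.OX] X move#1: (1,0):+1/XOO/X.X/.OX*, (1,1):-1/XOO/.XX/.OX, (2,0):-1/XOO/..X/XOX
[XOO/X.X/.OX] O move#2: (1,1):-1/XOO/XOX/.OX*, (2,0):-1/XOO/X.X/OOX
[XOO/XOX/.OX] X move#3: (2,0):+1/XOO/XOX/XOX*
[XOO/XOX/XOX] end (terminal -1, O#4); searched XOO/..X/.OX to 5

value(XOO/..X/.OX, X) = +1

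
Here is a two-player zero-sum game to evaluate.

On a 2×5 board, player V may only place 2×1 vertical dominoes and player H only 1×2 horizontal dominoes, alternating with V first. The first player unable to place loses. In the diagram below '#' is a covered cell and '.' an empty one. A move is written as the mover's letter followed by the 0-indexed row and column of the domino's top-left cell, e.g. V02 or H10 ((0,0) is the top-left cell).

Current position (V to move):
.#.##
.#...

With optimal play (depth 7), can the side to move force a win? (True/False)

V winning at [.#.##/.#...]: True

ply 1, V at .#.##/.#... | V00=-1→##.##/##...; V02=+1→.####/.##..*
ply 2, H at .####/.##.. | H13=-1→.####/.####*
ply 3, V at .####/.#### | V00=+1→#####/#####*
ply 4: #####/##### is terminal -1 (H); from .#.##/.#... depth 7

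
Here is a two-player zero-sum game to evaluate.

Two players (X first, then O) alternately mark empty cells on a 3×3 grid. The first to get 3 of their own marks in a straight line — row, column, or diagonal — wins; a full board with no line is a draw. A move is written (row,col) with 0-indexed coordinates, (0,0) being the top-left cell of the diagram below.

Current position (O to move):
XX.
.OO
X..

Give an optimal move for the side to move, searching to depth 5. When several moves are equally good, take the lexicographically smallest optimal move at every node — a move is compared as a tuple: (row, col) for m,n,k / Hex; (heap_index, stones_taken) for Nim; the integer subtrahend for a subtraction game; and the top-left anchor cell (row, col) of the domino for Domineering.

[XX./.OO/X..] O move#1: (0,2):-1/XXO/.OO/X.., (1,0):+1/XX./OOO/X..*, (2,1):-1/XX./.OO/XO., (2,2):-1/XX./.OO/X.O
[XX./OOO/X..] end (terminal -1, X#2); searched XX./.OO/X.. to 5

O's best at [XX./.OO/X..]: (1,0)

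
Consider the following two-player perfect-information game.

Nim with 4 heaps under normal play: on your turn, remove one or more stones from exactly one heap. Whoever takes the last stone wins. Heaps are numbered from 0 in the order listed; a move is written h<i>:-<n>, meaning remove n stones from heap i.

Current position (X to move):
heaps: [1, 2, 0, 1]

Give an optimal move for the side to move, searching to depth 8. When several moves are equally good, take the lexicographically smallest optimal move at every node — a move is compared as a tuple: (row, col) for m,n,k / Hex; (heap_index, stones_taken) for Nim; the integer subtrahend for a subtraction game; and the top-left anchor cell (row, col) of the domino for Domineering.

X's best at [(1,2,0,1)]: h1:-2

p1 X@[(1,2,0,1)]: h0:-1[(0,2,0,1)]-1 h1:-1[(1,1,0,1)]-1 h1:-2[(1,0,0,1)]+1* h3:-1[(1,2,0,0)]-1
p2 O@[(1,0,0,1)]: h0:-1[(0,0,0,1)]-1* h3:-1[(1,0,0,0)]-1
p3 X@[(0,0,0,1)]: h3:-1[(0,0,0,0)]+1*
p4 O@[(0,0,0,0)] terminal -1; root [(1,2,0,1)] d8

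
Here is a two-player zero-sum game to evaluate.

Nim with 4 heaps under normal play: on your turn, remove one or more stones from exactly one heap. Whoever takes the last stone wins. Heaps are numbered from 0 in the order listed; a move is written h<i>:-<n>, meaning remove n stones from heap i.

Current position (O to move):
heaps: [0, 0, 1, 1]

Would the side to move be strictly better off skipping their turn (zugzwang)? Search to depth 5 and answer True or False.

p1 O@[(0,0,1,1)]: h2:-1[(0,0,0,1)]-1* h3:-1[(0,0,1,0)]-1
p2 X@[(0,0,0,1)]: h3:-1[(0,0,0,0)]+1*
p3 O@[(0,0,0,0)] terminal -1; root [(0,0,1,1)] d5
suppose O passes — search the same position with X to move:
pass> p1 X@[(0,0,1,1)]: h2:-1[(0,0,0,1)]-1* h3:-1[(0,0,1,0)]-1
pass> p2 O@[(0,0,0,1)]: h3:-1[(0,0,0,0)]+1*
pass> p3 X@[(0,0,0,0)] terminal -1; root [(0,0,1,1)] d5
for O: play -1, pass +1

zugzwang((0,0,1,1), O) = True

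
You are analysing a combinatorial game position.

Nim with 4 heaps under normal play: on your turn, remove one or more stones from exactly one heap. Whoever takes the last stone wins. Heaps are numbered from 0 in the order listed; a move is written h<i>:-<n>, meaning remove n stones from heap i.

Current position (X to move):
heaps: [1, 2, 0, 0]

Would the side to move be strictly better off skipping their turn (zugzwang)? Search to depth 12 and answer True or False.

ply 1, X at (1,2,0,0) | h0:-1=-1→(0,2,0,0); h1:-1=+1→(1,1,0,0)*; h1:-2=-1→(1,0,0,0)
ply 2, O at (1,1,0,0) | h0:-1=-1→(0,1,0,0)*; h1:-1=-1→(1,0,0,0)
ply 3, X at (0,1,0,0) | h1:-1=+1→(0,0,0,0)*
ply 4: (0,0,0,0) is terminal -1 (O); from (1,2,0,0) depth 12
if X skipped the turn, O would face:
~ ply 1, O at (1,2,0,0) | h0:-1=-1→(0,2,0,0); h1:-1=+1→(1,1,0,0)*; h1:-2=-1→(1,0,0,0)
~ ply 2, X at (1,1,0,0) | h0:-1=-1→(0,1,0,0)*; h1:-1=-1→(1,0,0,0)
~ ply 3, O at (0,1,0,0) | h1:-1=+1→(0,0,0,0)*
~ ply 4: (0,0,0,0) is terminal -1 (X); from (1,2,0,0) depth 12
compare (X): move=+1 vs pass=-1

zugzwang((1,2,0,0), X) = False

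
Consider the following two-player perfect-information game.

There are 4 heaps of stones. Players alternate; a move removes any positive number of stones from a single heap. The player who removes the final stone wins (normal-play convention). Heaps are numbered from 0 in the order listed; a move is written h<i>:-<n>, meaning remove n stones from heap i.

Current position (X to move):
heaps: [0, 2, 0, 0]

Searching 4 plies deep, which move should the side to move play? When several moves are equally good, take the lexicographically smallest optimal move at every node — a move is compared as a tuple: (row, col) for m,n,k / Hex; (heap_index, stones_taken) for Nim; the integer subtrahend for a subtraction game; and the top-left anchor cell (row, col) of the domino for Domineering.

ply 1, X at (0,2,0,0) | h1:-1=-1→(0,1,0,0); h1:-2=+1→(0,0,0,0)*
ply 2: (0,0,0,0) is terminal -1 (O); from (0,2,0,0) depth 4

X's best at [(0,2,0,0)]: h1:-2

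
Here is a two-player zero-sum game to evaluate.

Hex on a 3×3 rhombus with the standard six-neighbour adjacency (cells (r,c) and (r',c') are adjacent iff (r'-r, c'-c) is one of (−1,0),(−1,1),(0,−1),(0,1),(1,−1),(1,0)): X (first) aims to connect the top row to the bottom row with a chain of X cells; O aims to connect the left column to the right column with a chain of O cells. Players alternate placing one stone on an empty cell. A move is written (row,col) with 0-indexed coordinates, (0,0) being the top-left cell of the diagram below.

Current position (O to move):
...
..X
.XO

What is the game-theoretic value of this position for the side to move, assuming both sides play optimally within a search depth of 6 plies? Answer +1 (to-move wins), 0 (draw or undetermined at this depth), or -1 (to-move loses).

p1 O@[.../..X/.XO]: (0,0)[O../..X/.XO]-1* (0,1)[.O./..X/.XO]-1 (0,2)[..O/..X/.XO]-1 (1,0)[.../O.X/.XO]-1 (1,1)[.../.OX/.XO]-1 (2,0)[.../..X/OXO]-1
p2 X@[O../..X/.XO]: (0,1)[OX./..X/.XO]+1* (0,2)[O.X/..X/.XO]+1 (1,0)[O../X.X/.XO]+1 (1,1)[O../.XX/.XO]+1 (2,0)[O../..X/XXO]+1
p3 O@[OX./..X/.XO]: (0,2)[OXO/..X/.XO]-1* (1,0)[OX./O.X/.XO]-1 (1,1)[OX./.OX/.XO]-1 (2,0)[OX./..X/OXO]-1
p4 X@[OXO/..X/.XO]: (1,0)[OXO/X.X/.XO]+1* (1,1)[OXO/.XX/.XO]+1 (2,0)[OXO/..X/XXO]+1
p5 O@[OXO/X.X/.XO]: (1,1)[OXO/XOX/.XO]-1* (2,0)[OXO/X.X/OXO]-1
p6 X@[OXO/XOX/.XO]: (2,0)[OXO/XOX/XXO]+1*
p7 O@[OXO/XOX/XXO] terminal -1; root [.../..X/.XO] d6

value(.../..X/.XO, O) = -1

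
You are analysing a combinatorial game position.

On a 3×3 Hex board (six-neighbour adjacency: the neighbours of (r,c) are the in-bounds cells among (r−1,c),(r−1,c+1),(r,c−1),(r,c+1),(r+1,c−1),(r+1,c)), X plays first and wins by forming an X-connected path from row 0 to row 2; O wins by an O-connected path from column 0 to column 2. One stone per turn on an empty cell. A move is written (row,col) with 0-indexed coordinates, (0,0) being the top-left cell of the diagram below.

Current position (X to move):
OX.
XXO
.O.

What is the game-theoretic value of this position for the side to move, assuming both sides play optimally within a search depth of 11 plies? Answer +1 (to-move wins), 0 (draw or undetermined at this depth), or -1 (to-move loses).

ply 1, X at OX./XXO/.O. | (0,2)=-1→OXX/XXO/.O.; (2,0)=+1→OX./XXO/XO.*; (2,2)=-1→OX./XXO/.OX
ply 2: OX./XXO/XO. is terminal -1 (O); from OX./XXO/.O. depth 11

value(OX./XXO/.O., X) = +1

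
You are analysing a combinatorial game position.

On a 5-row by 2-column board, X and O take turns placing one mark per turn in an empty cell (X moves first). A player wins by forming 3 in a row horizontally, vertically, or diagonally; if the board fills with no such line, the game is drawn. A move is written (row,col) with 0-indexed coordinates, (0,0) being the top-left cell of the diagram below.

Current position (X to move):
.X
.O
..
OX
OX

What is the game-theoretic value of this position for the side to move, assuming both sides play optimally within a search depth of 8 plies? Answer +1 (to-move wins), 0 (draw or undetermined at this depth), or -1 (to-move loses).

value(.X/.O/../OX/OX, X) = +1

p1 X@[.X/.O/../OX/OX]: (0,0)[XX/.O/../OX/OX]-1 (1,0)[.X/XO/../OX/OX]-1 (2,0)[.X/.O/X./OX/OX]+0 (2,1)[.X/.O/.X/OX/OX]+1*
p2 O@[.X/.O/.X/OX/OX] terminal -1; root [.X/.O/../OX/OX] d8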